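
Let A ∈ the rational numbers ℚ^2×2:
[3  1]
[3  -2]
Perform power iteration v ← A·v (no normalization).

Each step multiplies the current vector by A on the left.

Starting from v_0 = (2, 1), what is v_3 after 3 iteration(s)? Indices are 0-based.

v_3 = (88, 49)

v_0 = (2, 1).
v_1 = A·v_0 = (7, 4).
v_2 = A·v_1 = (25, 13).
v_3 = A·v_2 = (88, 49).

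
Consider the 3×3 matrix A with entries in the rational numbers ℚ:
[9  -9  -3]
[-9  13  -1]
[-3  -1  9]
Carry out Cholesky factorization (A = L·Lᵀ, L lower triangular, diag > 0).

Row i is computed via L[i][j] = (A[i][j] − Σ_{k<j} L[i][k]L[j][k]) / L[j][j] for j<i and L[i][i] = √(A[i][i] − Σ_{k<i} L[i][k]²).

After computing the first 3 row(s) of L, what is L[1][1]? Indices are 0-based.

Step 1: L[0][0] = √(9) = 3.
  L[1][0] = (-9) / L[0][0] = -3.
Step 2: L[1][1] = √(4) = 2.
  L[2][0] = (-3) / L[0][0] = -1.
  L[2][1] = (-4) / L[1][1] = -2.
Step 3: L[2][2] = √(4) = 2.

L[1][1] = 2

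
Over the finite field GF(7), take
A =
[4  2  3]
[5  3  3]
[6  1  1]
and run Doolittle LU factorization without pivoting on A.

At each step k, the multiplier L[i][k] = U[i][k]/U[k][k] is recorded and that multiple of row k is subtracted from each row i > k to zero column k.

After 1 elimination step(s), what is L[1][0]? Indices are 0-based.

L[1][0] = 3

Step 1: pivot at (0,0) is 4.
  row1 ← row1 − (3)·row0  ⇒  L[1][0]=3, U row1=(0, 4, 1)
  row2 ← row2 − (5)·row0  ⇒  L[2][0]=5, U row2=(0, 5, 0)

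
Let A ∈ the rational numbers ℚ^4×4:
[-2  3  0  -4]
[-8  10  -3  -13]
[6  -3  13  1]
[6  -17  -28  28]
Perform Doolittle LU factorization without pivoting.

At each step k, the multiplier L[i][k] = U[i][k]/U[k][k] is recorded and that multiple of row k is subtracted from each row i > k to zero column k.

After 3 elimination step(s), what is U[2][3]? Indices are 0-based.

U[2][3] = -2

[col 0] pivot -2
  R1 -= 4*R0 → (0, -2, -3, 3)  (L[1][0] := 4)
  R2 -= -3*R0 → (0, 6, 13, -11)  (L[2][0] := -3)
  R3 -= -3*R0 → (0, -8, -28, 16)  (L[3][0] := -3)
[col 1] pivot -2
  R2 -= -3*R1 → (0, 0, 4, -2)  (L[2][1] := -3)
  R3 -= 4*R1 → (0, 0, -16, 4)  (L[3][1] := 4)
[col 2] pivot 4
  R3 -= -4*R2 → (0, 0, 0, -4)  (L[3][2] := -4)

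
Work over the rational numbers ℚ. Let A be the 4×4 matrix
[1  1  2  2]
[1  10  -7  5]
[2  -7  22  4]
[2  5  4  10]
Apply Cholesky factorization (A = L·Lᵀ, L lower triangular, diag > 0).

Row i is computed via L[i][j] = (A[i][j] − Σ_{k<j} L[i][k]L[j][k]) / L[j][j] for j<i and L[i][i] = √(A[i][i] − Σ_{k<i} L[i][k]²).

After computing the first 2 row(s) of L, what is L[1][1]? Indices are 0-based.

L[1][1] = 3

Step 1: L[0][0] = √(1) = 1.
  L[1][0] = (1) / L[0][0] = 1.
Step 2: L[1][1] = √(9) = 3.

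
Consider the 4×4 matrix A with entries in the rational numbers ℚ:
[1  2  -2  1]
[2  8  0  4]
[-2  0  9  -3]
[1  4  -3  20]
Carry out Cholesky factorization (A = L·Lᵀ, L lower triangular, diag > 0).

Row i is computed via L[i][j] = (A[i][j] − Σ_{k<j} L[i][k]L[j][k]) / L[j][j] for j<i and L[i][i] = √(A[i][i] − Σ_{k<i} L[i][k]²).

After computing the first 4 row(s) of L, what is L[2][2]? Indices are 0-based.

Step 1: L[0][0] = √(1) = 1.
  L[1][0] = (2) / L[0][0] = 2.
Step 2: L[1][1] = √(4) = 2.
  L[2][0] = (-2) / L[0][0] = -2.
  L[2][1] = (4) / L[1][1] = 2.
Step 3: L[2][2] = √(1) = 1.
  L[3][0] = (1) / L[0][0] = 1.
  L[3][1] = (2) / L[1][1] = 1.
  L[3][2] = (-3) / L[2][2] = -3.
Step 4: L[3][3] = √(9) = 3.

L[2][2] = 1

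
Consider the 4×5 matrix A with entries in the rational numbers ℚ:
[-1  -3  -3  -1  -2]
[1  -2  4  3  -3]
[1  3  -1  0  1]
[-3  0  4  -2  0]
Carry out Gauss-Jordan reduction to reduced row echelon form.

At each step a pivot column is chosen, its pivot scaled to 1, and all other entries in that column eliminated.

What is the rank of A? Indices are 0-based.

step 1: normalize row 0 (÷-1) = (1, 3, 3, 1, 2)
  row 1: subtract 1×row0 = (0, -5, 1, 2, -5)
  row 2: subtract 1×row0 = (0, 0, -4, -1, -1)
  row 3: subtract -3×row0 = (0, 9, 13, 1, 6)
step 2: normalize row 1 (÷-5) = (0, 1, -1/5, -2/5, 1)
  row 0: subtract 3×row1 = (1, 0, 18/5, 11/5, -1)
  row 3: subtract 9×row1 = (0, 0, 74/5, 23/5, -3)
step 3: normalize row 2 (÷-4) = (0, 0, 1, 1/4, 1/4)
  row 0: subtract 18/5×row2 = (1, 0, 0, 13/10, -19/10)
  row 1: subtract -1/5×row2 = (0, 1, 0, -7/20, 21/20)
  row 3: subtract 74/5×row2 = (0, 0, 0, 9/10, -67/10)
step 4: normalize row 3 (÷9/10) = (0, 0, 0, 1, -67/9)
  row 0: subtract 13/10×row3 = (1, 0, 0, 0, 70/9)
  row 1: subtract -7/20×row3 = (0, 1, 0, 0, -14/9)
  row 2: subtract 1/4×row3 = (0, 0, 1, 0, 19/9)

rank = 4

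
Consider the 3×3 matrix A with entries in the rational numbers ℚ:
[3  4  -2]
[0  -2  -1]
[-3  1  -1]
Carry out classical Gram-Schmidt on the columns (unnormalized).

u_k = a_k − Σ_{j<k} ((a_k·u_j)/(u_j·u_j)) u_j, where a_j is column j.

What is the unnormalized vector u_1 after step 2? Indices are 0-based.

u_1 = (5/2, -2, 5/2)

Step 1: u_0 = a_0 = (3, 0, -3).
Step 2: u_1 = a_1 − (1/2)·u_0 = (5/2, -2, 5/2).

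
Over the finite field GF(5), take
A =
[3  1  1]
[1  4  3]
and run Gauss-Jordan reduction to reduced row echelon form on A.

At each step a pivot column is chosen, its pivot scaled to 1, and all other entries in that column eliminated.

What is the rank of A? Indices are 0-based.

rank = 2

pivot(0,0)=3: scale R0 → (1, 2, 2)
  clear (1,0): R1 −= (1)R0 → (0, 2, 1)
pivot(1,1)=2: scale R1 → (0, 1, 3)
  clear (0,1): R0 −= (2)R1 → (1, 0, 1)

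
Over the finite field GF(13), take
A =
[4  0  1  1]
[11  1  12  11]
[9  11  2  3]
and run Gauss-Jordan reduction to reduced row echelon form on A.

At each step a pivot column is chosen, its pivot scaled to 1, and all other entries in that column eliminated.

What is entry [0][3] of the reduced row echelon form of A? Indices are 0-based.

pivot(0,0)=4: scale R0 → (1, 0, 10, 10)
  clear (1,0): R1 −= (11)R0 → (0, 1, 6, 5)
  clear (2,0): R2 −= (9)R0 → (0, 11, 3, 4)
pivot(1,1)=1: scale R1 → (0, 1, 6, 5)
  clear (2,1): R2 −= (11)R1 → (0, 0, 2, 1)
pivot(2,2)=2: scale R2 → (0, 0, 1, 7)
  clear (0,2): R0 −= (10)R2 → (1, 0, 0, 5)
  clear (1,2): R1 −= (6)R2 → (0, 1, 0, 2)

M[0][3] = 5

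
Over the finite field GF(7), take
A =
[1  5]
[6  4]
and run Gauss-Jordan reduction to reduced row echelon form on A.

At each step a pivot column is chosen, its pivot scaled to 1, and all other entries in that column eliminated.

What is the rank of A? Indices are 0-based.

pivot(0,0)=1: scale R0 → (1, 5)
  clear (1,0): R1 −= (6)R0 → (0, 2)
pivot(1,1)=2: scale R1 → (0, 1)
  clear (0,1): R0 −= (5)R1 → (1, 0)

rank = 2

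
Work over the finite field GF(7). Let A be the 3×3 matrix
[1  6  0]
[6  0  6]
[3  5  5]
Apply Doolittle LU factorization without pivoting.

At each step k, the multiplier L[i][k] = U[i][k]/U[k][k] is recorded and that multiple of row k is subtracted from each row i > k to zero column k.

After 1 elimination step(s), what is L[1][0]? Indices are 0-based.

L[1][0] = 6

Step 1: pivot at (0,0) is 1.
  row1 ← row1 − (6)·row0  ⇒  L[1][0]=6, U row1=(0, 6, 6)
  row2 ← row2 − (3)·row0  ⇒  L[2][0]=3, U row2=(0, 1, 5)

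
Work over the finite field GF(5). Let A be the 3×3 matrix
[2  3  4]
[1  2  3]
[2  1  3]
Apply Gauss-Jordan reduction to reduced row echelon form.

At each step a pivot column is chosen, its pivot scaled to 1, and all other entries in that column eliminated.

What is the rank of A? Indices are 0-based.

[1] R0 /= 2  ⇒  (1, 4, 2)
     R1 -= 1·R0  ⇒  (0, 3, 1)
     R2 -= 2·R0  ⇒  (0, 3, 4)
[2] R1 /= 3  ⇒  (0, 1, 2)
     R0 -= 4·R1  ⇒  (1, 0, 4)
     R2 -= 3·R1  ⇒  (0, 0, 3)
[3] R2 /= 3  ⇒  (0, 0, 1)
     R0 -= 4·R2  ⇒  (1, 0, 0)
     R1 -= 2·R2  ⇒  (0, 1, 0)

rank = 3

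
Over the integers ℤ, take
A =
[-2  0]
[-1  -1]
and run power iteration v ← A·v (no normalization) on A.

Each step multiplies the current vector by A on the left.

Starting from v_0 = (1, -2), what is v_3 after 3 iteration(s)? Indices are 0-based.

v_0 = (1, -2).
v_1 = A·v_0 = (-2, 1).
v_2 = A·v_1 = (4, 1).
v_3 = A·v_2 = (-8, -5).

v_3 = (-8, -5)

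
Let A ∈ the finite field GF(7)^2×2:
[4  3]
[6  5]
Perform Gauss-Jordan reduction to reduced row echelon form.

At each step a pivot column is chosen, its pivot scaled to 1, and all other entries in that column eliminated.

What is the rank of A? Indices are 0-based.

pivot(0,0)=4: scale R0 → (1, 6)
  clear (1,0): R1 −= (6)R0 → (0, 4)
pivot(1,1)=4: scale R1 → (0, 1)
  clear (0,1): R0 −= (6)R1 → (1, 0)

rank = 2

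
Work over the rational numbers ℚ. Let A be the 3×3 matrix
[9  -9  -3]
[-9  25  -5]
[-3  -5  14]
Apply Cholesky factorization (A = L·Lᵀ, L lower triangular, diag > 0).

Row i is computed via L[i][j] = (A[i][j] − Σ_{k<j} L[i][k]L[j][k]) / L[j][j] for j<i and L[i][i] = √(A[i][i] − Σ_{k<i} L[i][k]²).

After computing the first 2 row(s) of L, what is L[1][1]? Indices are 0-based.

Step 1: L[0][0] = √(9) = 3.
  L[1][0] = (-9) / L[0][0] = -3.
Step 2: L[1][1] = √(16) = 4.

L[1][1] = 4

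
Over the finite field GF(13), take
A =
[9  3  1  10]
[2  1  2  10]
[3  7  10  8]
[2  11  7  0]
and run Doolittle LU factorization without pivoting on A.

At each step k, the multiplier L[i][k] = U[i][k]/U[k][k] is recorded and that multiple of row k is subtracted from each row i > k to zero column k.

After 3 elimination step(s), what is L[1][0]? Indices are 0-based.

k=0: U[0][0]=9
  eliminate (1,0): mult=6, new row 1: (0, 9, 9, 2); set L[1][0]=6
  eliminate (2,0): mult=9, new row 2: (0, 6, 1, 9); set L[2][0]=9
  eliminate (3,0): mult=6, new row 3: (0, 6, 1, 5); set L[3][0]=6
k=1: U[1][1]=9
  eliminate (2,1): mult=5, new row 2: (0, 0, 8, 12); set L[2][1]=5
  eliminate (3,1): mult=5, new row 3: (0, 0, 8, 8); set L[3][1]=5
k=2: U[2][2]=8
  eliminate (3,2): mult=1, new row 3: (0, 0, 0, 9); set L[3][2]=1

L[1][0] = 6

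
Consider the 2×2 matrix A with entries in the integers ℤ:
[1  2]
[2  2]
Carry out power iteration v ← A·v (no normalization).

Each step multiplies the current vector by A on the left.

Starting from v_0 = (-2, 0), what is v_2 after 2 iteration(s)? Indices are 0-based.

v_0 = (-2, 0).
v_1 = A·v_0 = (-2, -4).
v_2 = A·v_1 = (-10, -12).

v_2 = (-10, -12)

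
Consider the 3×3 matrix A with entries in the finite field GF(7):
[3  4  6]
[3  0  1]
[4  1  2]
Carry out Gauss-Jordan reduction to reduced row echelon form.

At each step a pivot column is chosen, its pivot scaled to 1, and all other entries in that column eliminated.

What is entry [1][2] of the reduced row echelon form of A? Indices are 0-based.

M[1][2] = 3

[1] R0 /= 3  ⇒  (1, 6, 2)
     R1 -= 3·R0  ⇒  (0, 3, 2)
     R2 -= 4·R0  ⇒  (0, 5, 1)
[2] R1 /= 3  ⇒  (0, 1, 3)
     R0 -= 6·R1  ⇒  (1, 0, 5)
     R2 -= 5·R1  ⇒  (0, 0, 0)
column 2 empty below row 2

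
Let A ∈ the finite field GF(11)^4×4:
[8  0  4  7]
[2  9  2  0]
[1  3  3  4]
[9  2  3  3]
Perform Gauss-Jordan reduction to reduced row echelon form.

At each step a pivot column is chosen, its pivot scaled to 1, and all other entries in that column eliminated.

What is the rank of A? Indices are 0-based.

rank = 4

pivot(0,0)=8: scale R0 → (1, 0, 6, 5)
  clear (1,0): R1 −= (2)R0 → (0, 9, 1, 1)
  clear (2,0): R2 −= (1)R0 → (0, 3, 8, 10)
  clear (3,0): R3 −= (9)R0 → (0, 2, 4, 2)
pivot(1,1)=9: scale R1 → (0, 1, 5, 5)
  clear (2,1): R2 −= (3)R1 → (0, 0, 4, 6)
  clear (3,1): R3 −= (2)R1 → (0, 0, 5, 3)
pivot(2,2)=4: scale R2 → (0, 0, 1, 7)
  clear (0,2): R0 −= (6)R2 → (1, 0, 0, 7)
  clear (1,2): R1 −= (5)R2 → (0, 1, 0, 3)
  clear (3,2): R3 −= (5)R2 → (0, 0, 0, 1)
pivot(3,3)=1: scale R3 → (0, 0, 0, 1)
  clear (0,3): R0 −= (7)R3 → (1, 0, 0, 0)
  clear (1,3): R1 −= (3)R3 → (0, 1, 0, 0)
  clear (2,3): R2 −= (7)R3 → (0, 0, 1, 0)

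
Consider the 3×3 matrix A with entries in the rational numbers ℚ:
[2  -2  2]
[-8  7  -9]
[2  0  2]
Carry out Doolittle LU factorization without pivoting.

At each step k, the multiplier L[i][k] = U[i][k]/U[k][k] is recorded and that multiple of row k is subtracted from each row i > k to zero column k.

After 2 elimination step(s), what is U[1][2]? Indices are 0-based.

[col 0] pivot 2
  R1 -= -4*R0 → (0, -1, -1)  (L[1][0] := -4)
  R2 -= 1*R0 → (0, 2, 0)  (L[2][0] := 1)
[col 1] pivot -1
  R2 -= -2*R1 → (0, 0, -2)  (L[2][1] := -2)

U[1][2] = -1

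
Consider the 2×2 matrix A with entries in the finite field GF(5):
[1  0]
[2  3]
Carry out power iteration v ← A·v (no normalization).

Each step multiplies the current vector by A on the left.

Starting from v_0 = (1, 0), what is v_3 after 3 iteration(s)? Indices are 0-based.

v_0 = (1, 0).
v_1 = A·v_0 = (1, 2).
v_2 = A·v_1 = (1, 3).
v_3 = A·v_2 = (1, 1).

v_3 = (1, 1)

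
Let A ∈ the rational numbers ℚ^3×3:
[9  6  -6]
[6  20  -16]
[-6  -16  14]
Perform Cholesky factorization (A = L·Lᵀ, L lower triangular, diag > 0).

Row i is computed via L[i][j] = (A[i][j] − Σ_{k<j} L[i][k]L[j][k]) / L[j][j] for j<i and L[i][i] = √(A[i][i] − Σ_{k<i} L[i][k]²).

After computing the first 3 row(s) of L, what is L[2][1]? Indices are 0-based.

L[2][1] = -3

Step 1: L[0][0] = √(9) = 3.
  L[1][0] = (6) / L[0][0] = 2.
Step 2: L[1][1] = √(16) = 4.
  L[2][0] = (-6) / L[0][0] = -2.
  L[2][1] = (-12) / L[1][1] = -3.
Step 3: L[2][2] = √(1) = 1.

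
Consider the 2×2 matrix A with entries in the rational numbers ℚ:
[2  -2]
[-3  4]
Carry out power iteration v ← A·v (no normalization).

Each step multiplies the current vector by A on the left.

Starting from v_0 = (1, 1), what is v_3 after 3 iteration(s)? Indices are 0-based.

v_3 = (-12, 22)

v_0 = (1, 1).
v_1 = A·v_0 = (0, 1).
v_2 = A·v_1 = (-2, 4).
v_3 = A·v_2 = (-12, 22).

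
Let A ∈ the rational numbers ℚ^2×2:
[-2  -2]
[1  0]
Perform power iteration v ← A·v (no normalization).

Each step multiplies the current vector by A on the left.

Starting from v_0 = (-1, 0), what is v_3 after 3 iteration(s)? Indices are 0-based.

v_3 = (0, -2)

v_0 = (-1, 0).
v_1 = A·v_0 = (2, -1).
v_2 = A·v_1 = (-2, 2).
v_3 = A·v_2 = (0, -2).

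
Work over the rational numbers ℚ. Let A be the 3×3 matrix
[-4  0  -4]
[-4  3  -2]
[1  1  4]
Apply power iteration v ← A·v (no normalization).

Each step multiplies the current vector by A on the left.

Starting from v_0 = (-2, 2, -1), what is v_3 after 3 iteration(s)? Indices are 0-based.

v_3 = (80, 128, 24)

v_0 = (-2, 2, -1).
v_1 = A·v_0 = (12, 16, -4).
v_2 = A·v_1 = (-32, 8, 12).
v_3 = A·v_2 = (80, 128, 24).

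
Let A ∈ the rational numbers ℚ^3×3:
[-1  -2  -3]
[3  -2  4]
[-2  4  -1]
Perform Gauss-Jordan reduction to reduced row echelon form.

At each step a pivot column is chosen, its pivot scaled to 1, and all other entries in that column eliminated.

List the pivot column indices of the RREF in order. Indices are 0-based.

pivot columns: 0, 1

step 1: normalize row 0 (÷-1) = (1, 2, 3)
  row 1: subtract 3×row0 = (0, -8, -5)
  row 2: subtract -2×row0 = (0, 8, 5)
step 2: normalize row 1 (÷-8) = (0, 1, 5/8)
  row 0: subtract 2×row1 = (1, 0, 7/4)
  row 2: subtract 8×row1 = (0, 0, 0)
skip col 2 (zero from row 2)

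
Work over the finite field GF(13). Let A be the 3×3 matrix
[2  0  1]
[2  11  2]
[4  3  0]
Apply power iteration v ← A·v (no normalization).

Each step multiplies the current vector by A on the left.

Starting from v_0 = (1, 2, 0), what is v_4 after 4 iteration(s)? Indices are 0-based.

v_0 = (1, 2, 0).
v_1 = A·v_0 = (2, 11, 10).
v_2 = A·v_1 = (1, 2, 2).
v_3 = A·v_2 = (4, 2, 10).
v_4 = A·v_3 = (5, 11, 9).

v_4 = (5, 11, 9)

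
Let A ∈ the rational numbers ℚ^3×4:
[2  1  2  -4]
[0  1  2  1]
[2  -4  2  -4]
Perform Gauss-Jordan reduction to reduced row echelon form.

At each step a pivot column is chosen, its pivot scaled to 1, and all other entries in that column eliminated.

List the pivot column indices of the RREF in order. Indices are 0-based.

pivot columns: 0, 1, 2

step 1: normalize row 0 (÷2) = (1, 1/2, 1, -2)
  row 2: subtract 2×row0 = (0, -5, 0, 0)
step 2: normalize row 1 (÷1) = (0, 1, 2, 1)
  row 0: subtract 1/2×row1 = (1, 0, 0, -5/2)
  row 2: subtract -5×row1 = (0, 0, 10, 5)
step 3: normalize row 2 (÷10) = (0, 0, 1, 1/2)
  row 1: subtract 2×row2 = (0, 1, 0, 0)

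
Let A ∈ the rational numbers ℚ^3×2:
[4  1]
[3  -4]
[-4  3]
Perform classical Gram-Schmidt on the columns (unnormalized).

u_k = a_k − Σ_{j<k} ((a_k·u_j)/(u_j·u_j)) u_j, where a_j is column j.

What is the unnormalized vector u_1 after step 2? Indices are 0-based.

Step 1: u_0 = a_0 = (4, 3, -4).
Step 2: u_1 = a_1 − (-20/41)·u_0 = (121/41, -104/41, 43/41).

u_1 = (121/41, -104/41, 43/41)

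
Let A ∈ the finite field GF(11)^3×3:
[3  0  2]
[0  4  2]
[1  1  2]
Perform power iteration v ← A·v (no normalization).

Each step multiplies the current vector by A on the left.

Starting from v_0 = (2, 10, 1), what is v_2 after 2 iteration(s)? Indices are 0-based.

v_2 = (8, 9, 1)

v_0 = (2, 10, 1).
v_1 = A·v_0 = (8, 9, 3).
v_2 = A·v_1 = (8, 9, 1).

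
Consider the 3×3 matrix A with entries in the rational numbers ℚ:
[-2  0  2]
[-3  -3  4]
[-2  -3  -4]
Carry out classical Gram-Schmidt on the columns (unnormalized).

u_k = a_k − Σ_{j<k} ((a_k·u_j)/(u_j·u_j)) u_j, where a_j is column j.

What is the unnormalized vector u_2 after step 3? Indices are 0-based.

u_2 = (-14/9, 28/9, -28/9)

Step 1: u_0 = a_0 = (-2, -3, -2).
Step 2: u_1 = a_1 − (15/17)·u_0 = (30/17, -6/17, -21/17).
Step 3: u_2 = a_2 − (-8/17)·u_0 − (40/27)·u_1 = (-14/9, 28/9, -28/9).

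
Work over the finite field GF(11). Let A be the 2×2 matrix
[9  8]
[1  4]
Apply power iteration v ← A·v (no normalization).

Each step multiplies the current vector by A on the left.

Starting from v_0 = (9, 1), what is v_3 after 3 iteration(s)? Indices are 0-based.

v_0 = (9, 1).
v_1 = A·v_0 = (1, 2).
v_2 = A·v_1 = (3, 9).
v_3 = A·v_2 = (0, 6).

v_3 = (0, 6)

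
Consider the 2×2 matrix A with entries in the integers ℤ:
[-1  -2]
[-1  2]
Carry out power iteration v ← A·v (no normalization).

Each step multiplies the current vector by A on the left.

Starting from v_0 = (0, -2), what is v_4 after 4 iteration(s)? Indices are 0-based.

v_4 = (36, -76)

v_0 = (0, -2).
v_1 = A·v_0 = (4, -4).
v_2 = A·v_1 = (4, -12).
v_3 = A·v_2 = (20, -28).
v_4 = A·v_3 = (36, -76).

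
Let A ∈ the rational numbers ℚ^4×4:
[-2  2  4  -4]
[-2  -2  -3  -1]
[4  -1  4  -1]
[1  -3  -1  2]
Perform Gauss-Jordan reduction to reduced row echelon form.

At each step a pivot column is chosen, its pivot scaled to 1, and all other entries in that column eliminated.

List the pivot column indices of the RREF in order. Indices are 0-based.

pivot columns: 0, 1, 2, 3

[1] R0 /= -2  ⇒  (1, -1, -2, 2)
     R1 -= -2·R0  ⇒  (0, -4, -7, 3)
     R2 -= 4·R0  ⇒  (0, 3, 12, -9)
     R3 -= 1·R0  ⇒  (0, -2, 1, 0)
[2] R1 /= -4  ⇒  (0, 1, 7/4, -3/4)
     R0 -= -1·R1  ⇒  (1, 0, -1/4, 5/4)
     R2 -= 3·R1  ⇒  (0, 0, 27/4, -27/4)
     R3 -= -2·R1  ⇒  (0, 0, 9/2, -3/2)
[3] R2 /= 27/4  ⇒  (0, 0, 1, -1)
     R0 -= -1/4·R2  ⇒  (1, 0, 0, 1)
     R1 -= 7/4·R2  ⇒  (0, 1, 0, 1)
     R3 -= 9/2·R2  ⇒  (0, 0, 0, 3)
[4] R3 /= 3  ⇒  (0, 0, 0, 1)
     R0 -= 1·R3  ⇒  (1, 0, 0, 0)
     R1 -= 1·R3  ⇒  (0, 1, 0, 0)
     R2 -= -1·R3  ⇒  (0, 0, 1, 0)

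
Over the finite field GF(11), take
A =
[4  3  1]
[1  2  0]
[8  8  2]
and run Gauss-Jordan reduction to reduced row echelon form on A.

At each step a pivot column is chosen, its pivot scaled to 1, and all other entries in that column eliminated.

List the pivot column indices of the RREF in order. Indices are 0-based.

pivot columns: 0, 1, 2

[1] R0 /= 4  ⇒  (1, 9, 3)
     R1 -= 1·R0  ⇒  (0, 4, 8)
     R2 -= 8·R0  ⇒  (0, 2, 0)
[2] R1 /= 4  ⇒  (0, 1, 2)
     R0 -= 9·R1  ⇒  (1, 0, 7)
     R2 -= 2·R1  ⇒  (0, 0, 7)
[3] R2 /= 7  ⇒  (0, 0, 1)
     R0 -= 7·R2  ⇒  (1, 0, 0)
     R1 -= 2·R2  ⇒  (0, 1, 0)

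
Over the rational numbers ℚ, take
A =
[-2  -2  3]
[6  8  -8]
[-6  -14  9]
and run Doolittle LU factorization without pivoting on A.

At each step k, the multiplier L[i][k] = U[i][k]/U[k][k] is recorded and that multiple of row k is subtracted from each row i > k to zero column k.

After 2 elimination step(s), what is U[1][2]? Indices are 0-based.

U[1][2] = 1

[col 0] pivot -2
  R1 -= -3*R0 → (0, 2, 1)  (L[1][0] := -3)
  R2 -= 3*R0 → (0, -8, 0)  (L[2][0] := 3)
[col 1] pivot 2
  R2 -= -4*R1 → (0, 0, 4)  (L[2][1] := -4)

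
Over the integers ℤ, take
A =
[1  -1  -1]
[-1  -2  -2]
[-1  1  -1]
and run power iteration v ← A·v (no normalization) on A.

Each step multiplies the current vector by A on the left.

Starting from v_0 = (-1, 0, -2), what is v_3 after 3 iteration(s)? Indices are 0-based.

v_0 = (-1, 0, -2).
v_1 = A·v_0 = (1, 5, 3).
v_2 = A·v_1 = (-7, -17, 1).
v_3 = A·v_2 = (9, 39, -11).

v_3 = (9, 39, -11)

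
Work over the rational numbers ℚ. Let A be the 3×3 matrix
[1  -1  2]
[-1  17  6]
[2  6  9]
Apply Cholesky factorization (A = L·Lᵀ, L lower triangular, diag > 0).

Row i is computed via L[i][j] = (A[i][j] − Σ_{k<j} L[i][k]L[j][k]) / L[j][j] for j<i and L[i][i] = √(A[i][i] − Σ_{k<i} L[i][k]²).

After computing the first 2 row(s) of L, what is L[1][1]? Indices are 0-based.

Step 1: L[0][0] = √(1) = 1.
  L[1][0] = (-1) / L[0][0] = -1.
Step 2: L[1][1] = √(16) = 4.

L[1][1] = 4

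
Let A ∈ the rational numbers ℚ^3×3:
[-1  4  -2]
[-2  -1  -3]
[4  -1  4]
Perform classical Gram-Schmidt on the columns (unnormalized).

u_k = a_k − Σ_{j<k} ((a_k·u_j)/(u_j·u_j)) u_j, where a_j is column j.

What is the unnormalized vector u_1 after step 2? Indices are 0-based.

u_1 = (26/7, -11/7, 1/7)

Step 1: u_0 = a_0 = (-1, -2, 4).
Step 2: u_1 = a_1 − (-2/7)·u_0 = (26/7, -11/7, 1/7).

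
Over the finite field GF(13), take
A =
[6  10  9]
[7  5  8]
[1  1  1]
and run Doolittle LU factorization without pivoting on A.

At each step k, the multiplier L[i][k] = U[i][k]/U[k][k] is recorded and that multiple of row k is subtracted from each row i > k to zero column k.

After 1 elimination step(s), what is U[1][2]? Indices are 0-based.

k=0: U[0][0]=6
  eliminate (1,0): mult=12, new row 1: (0, 2, 4); set L[1][0]=12
  eliminate (2,0): mult=11, new row 2: (0, 8, 6); set L[2][0]=11

U[1][2] = 4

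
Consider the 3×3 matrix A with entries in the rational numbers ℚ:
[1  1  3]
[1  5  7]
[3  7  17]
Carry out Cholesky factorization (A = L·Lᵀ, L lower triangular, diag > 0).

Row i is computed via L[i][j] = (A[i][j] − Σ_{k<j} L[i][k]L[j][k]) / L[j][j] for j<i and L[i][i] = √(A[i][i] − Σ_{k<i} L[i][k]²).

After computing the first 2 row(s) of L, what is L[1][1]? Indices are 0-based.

L[1][1] = 2

Step 1: L[0][0] = √(1) = 1.
  L[1][0] = (1) / L[0][0] = 1.
Step 2: L[1][1] = √(4) = 2.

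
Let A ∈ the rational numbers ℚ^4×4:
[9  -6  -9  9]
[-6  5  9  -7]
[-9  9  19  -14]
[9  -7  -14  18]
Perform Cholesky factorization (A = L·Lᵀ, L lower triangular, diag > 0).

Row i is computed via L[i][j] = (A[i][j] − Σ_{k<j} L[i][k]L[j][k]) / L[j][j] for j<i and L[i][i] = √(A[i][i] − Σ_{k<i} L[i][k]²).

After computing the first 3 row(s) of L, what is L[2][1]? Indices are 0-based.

L[2][1] = 3

Step 1: L[0][0] = √(9) = 3.
  L[1][0] = (-6) / L[0][0] = -2.
Step 2: L[1][1] = √(1) = 1.
  L[2][0] = (-9) / L[0][0] = -3.
  L[2][1] = (3) / L[1][1] = 3.
Step 3: L[2][2] = √(1) = 1.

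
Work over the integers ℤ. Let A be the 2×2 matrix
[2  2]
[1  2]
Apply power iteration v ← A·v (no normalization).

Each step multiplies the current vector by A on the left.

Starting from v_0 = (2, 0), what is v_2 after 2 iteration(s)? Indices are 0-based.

v_0 = (2, 0).
v_1 = A·v_0 = (4, 2).
v_2 = A·v_1 = (12, 8).

v_2 = (12, 8)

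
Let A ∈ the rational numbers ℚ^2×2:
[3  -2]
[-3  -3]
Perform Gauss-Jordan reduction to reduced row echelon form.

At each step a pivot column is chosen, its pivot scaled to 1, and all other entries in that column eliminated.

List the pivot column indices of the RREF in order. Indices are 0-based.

pivot columns: 0, 1

step 1: normalize row 0 (÷3) = (1, -2/3)
  row 1: subtract -3×row0 = (0, -5)
step 2: normalize row 1 (÷-5) = (0, 1)
  row 0: subtract -2/3×row1 = (1, 0)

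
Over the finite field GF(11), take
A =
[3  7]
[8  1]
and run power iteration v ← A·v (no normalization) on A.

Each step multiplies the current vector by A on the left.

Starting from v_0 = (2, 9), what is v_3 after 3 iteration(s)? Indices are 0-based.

v_0 = (2, 9).
v_1 = A·v_0 = (3, 3).
v_2 = A·v_1 = (8, 5).
v_3 = A·v_2 = (4, 3).

v_3 = (4, 3)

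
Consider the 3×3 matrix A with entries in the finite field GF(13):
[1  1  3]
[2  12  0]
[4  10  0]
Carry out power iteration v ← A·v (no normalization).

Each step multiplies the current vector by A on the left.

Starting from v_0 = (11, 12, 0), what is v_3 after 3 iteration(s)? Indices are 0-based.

v_0 = (11, 12, 0).
v_1 = A·v_0 = (10, 10, 8).
v_2 = A·v_1 = (5, 10, 10).
v_3 = A·v_2 = (6, 0, 3).

v_3 = (6, 0, 3)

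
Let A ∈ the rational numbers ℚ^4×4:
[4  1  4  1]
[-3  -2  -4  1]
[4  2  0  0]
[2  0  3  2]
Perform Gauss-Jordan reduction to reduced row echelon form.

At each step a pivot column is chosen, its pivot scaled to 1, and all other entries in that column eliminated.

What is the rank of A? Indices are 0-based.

rank = 4

pivot(0,0)=4: scale R0 → (1, 1/4, 1, 1/4)
  clear (1,0): R1 −= (-3)R0 → (0, -5/4, -1, 7/4)
  clear (2,0): R2 −= (4)R0 → (0, 1, -4, -1)
  clear (3,0): R3 −= (2)R0 → (0, -1/2, 1, 3/2)
pivot(1,1)=-5/4: scale R1 → (0, 1, 4/5, -7/5)
  clear (0,1): R0 −= (1/4)R1 → (1, 0, 4/5, 3/5)
  clear (2,1): R2 −= (1)R1 → (0, 0, -24/5, 2/5)
  clear (3,1): R3 −= (-1/2)R1 → (0, 0, 7/5, 4/5)
pivot(2,2)=-24/5: scale R2 → (0, 0, 1, -1/12)
  clear (0,2): R0 −= (4/5)R2 → (1, 0, 0, 2/3)
  clear (1,2): R1 −= (4/5)R2 → (0, 1, 0, -4/3)
  clear (3,2): R3 −= (7/5)R2 → (0, 0, 0, 11/12)
pivot(3,3)=11/12: scale R3 → (0, 0, 0, 1)
  clear (0,3): R0 −= (2/3)R3 → (1, 0, 0, 0)
  clear (1,3): R1 −= (-4/3)R3 → (0, 1, 0, 0)
  clear (2,3): R2 −= (-1/12)R3 → (0, 0, 1, 0)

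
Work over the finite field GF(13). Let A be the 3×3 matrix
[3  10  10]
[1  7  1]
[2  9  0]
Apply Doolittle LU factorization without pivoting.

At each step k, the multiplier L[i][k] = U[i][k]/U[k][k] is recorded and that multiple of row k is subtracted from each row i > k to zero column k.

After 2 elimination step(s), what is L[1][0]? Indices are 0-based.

[col 0] pivot 3
  R1 -= 9*R0 → (0, 8, 2)  (L[1][0] := 9)
  R2 -= 5*R0 → (0, 11, 2)  (L[2][0] := 5)
[col 1] pivot 8
  R2 -= 3*R1 → (0, 0, 9)  (L[2][1] := 3)

L[1][0] = 9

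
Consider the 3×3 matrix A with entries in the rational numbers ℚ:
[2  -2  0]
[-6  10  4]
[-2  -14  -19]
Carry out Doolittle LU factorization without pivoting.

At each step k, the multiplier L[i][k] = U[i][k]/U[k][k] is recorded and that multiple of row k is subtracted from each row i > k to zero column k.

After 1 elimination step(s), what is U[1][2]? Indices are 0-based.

[col 0] pivot 2
  R1 -= -3*R0 → (0, 4, 4)  (L[1][0] := -3)
  R2 -= -1*R0 → (0, -16, -19)  (L[2][0] := -1)

U[1][2] = 4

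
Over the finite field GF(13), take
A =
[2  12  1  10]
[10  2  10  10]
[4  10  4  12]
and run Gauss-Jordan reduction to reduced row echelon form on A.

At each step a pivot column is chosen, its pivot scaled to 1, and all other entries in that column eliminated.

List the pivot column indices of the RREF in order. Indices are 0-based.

step 1: normalize row 0 (÷2) = (1, 6, 7, 5)
  row 1: subtract 10×row0 = (0, 7, 5, 12)
  row 2: subtract 4×row0 = (0, 12, 2, 5)
step 2: normalize row 1 (÷7) = (0, 1, 10, 11)
  row 0: subtract 6×row1 = (1, 0, 12, 4)
  row 2: subtract 12×row1 = (0, 0, 12, 3)
step 3: normalize row 2 (÷12) = (0, 0, 1, 10)
  row 0: subtract 12×row2 = (1, 0, 0, 1)
  row 1: subtract 10×row2 = (0, 1, 0, 2)

pivot columns: 0, 1, 2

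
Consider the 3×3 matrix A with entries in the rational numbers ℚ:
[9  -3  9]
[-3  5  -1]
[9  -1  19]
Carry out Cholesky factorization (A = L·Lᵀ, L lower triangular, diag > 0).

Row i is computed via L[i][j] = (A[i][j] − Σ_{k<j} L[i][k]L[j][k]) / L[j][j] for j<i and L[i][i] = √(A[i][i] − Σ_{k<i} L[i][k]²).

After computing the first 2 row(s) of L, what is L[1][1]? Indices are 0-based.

L[1][1] = 2

Step 1: L[0][0] = √(9) = 3.
  L[1][0] = (-3) / L[0][0] = -1.
Step 2: L[1][1] = √(4) = 2.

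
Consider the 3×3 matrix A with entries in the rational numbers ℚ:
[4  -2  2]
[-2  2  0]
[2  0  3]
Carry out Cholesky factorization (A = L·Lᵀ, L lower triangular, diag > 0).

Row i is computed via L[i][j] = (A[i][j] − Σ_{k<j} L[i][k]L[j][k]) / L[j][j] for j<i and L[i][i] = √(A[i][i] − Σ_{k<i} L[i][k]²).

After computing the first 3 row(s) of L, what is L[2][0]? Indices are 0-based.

Step 1: L[0][0] = √(4) = 2.
  L[1][0] = (-2) / L[0][0] = -1.
Step 2: L[1][1] = √(1) = 1.
  L[2][0] = (2) / L[0][0] = 1.
  L[2][1] = (1) / L[1][1] = 1.
Step 3: L[2][2] = √(1) = 1.

L[2][0] = 1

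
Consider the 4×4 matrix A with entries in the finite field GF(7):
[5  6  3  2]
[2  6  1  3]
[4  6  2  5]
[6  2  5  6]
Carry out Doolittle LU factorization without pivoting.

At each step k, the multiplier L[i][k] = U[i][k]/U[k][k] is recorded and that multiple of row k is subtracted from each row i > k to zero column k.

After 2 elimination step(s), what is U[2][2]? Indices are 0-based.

Step 1: pivot at (0,0) is 5.
  row1 ← row1 − (6)·row0  ⇒  L[1][0]=6, U row1=(0, 5, 4, 5)
  row2 ← row2 − (5)·row0  ⇒  L[2][0]=5, U row2=(0, 4, 1, 2)
  row3 ← row3 − (4)·row0  ⇒  L[3][0]=4, U row3=(0, 6, 0, 5)
Step 2: pivot at (1,1) is 5.
  row2 ← row2 − (5)·row1  ⇒  L[2][1]=5, U row2=(0, 0, 2, 5)
  row3 ← row3 − (4)·row1  ⇒  L[3][1]=4, U row3=(0, 0, 5, 6)

U[2][2] = 2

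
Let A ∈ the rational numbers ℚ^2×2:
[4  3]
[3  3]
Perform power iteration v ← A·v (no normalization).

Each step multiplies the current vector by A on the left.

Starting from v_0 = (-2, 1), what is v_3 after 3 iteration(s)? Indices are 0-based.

v_0 = (-2, 1).
v_1 = A·v_0 = (-5, -3).
v_2 = A·v_1 = (-29, -24).
v_3 = A·v_2 = (-188, -159).

v_3 = (-188, -159)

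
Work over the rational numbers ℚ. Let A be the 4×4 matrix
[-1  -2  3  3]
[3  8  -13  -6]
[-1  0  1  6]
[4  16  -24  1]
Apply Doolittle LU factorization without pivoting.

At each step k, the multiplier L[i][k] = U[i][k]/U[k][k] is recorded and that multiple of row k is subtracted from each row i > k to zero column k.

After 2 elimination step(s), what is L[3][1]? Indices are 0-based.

L[3][1] = 4

k=0: U[0][0]=-1
  eliminate (1,0): mult=-3, new row 1: (0, 2, -4, 3); set L[1][0]=-3
  eliminate (2,0): mult=1, new row 2: (0, 2, -2, 3); set L[2][0]=1
  eliminate (3,0): mult=-4, new row 3: (0, 8, -12, 13); set L[3][0]=-4
k=1: U[1][1]=2
  eliminate (2,1): mult=1, new row 2: (0, 0, 2, 0); set L[2][1]=1
  eliminate (3,1): mult=4, new row 3: (0, 0, 4, 1); set L[3][1]=4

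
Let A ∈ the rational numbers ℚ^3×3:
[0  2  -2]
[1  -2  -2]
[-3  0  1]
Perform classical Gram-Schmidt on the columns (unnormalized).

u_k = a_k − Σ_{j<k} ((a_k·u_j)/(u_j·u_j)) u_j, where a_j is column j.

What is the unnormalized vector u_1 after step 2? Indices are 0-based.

Step 1: u_0 = a_0 = (0, 1, -3).
Step 2: u_1 = a_1 − (-1/5)·u_0 = (2, -9/5, -3/5).

u_1 = (2, -9/5, -3/5)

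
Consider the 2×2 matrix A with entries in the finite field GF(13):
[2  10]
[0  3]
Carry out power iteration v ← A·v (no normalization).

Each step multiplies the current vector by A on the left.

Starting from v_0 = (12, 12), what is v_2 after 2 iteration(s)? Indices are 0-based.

v_2 = (11, 4)

v_0 = (12, 12).
v_1 = A·v_0 = (1, 10).
v_2 = A·v_1 = (11, 4).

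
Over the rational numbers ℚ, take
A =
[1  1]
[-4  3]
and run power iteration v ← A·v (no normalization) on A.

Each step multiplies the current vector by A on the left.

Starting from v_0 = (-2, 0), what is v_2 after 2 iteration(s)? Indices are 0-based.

v_2 = (6, 32)

v_0 = (-2, 0).
v_1 = A·v_0 = (-2, 8).
v_2 = A·v_1 = (6, 32).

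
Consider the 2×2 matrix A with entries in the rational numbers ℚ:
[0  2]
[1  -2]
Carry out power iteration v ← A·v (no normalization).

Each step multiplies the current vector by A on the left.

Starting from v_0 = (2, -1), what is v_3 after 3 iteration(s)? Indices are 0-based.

v_3 = (-20, 28)

v_0 = (2, -1).
v_1 = A·v_0 = (-2, 4).
v_2 = A·v_1 = (8, -10).
v_3 = A·v_2 = (-20, 28).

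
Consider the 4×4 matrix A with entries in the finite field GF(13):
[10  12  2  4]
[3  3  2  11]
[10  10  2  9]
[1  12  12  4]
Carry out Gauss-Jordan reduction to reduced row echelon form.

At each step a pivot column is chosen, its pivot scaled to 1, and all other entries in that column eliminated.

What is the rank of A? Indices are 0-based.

step 1: normalize row 0 (÷10) = (1, 9, 8, 3)
  row 1: subtract 3×row0 = (0, 2, 4, 2)
  row 2: subtract 10×row0 = (0, 11, 0, 5)
  row 3: subtract 1×row0 = (0, 3, 4, 1)
step 2: normalize row 1 (÷2) = (0, 1, 2, 1)
  row 0: subtract 9×row1 = (1, 0, 3, 7)
  row 2: subtract 11×row1 = (0, 0, 4, 7)
  row 3: subtract 3×row1 = (0, 0, 11, 11)
step 3: normalize row 2 (÷4) = (0, 0, 1, 5)
  row 0: subtract 3×row2 = (1, 0, 0, 5)
  row 1: subtract 2×row2 = (0, 1, 0, 4)
  row 3: subtract 11×row2 = (0, 0, 0, 8)
step 4: normalize row 3 (÷8) = (0, 0, 0, 1)
  row 0: subtract 5×row3 = (1, 0, 0, 0)
  row 1: subtract 4×row3 = (0, 1, 0, 0)
  row 2: subtract 5×row3 = (0, 0, 1, 0)

rank = 4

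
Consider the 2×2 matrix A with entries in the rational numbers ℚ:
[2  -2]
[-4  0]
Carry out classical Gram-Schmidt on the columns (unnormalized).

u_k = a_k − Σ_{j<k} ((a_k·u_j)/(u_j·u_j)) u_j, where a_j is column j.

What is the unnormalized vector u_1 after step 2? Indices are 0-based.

u_1 = (-8/5, -4/5)

Step 1: u_0 = a_0 = (2, -4).
Step 2: u_1 = a_1 − (-1/5)·u_0 = (-8/5, -4/5).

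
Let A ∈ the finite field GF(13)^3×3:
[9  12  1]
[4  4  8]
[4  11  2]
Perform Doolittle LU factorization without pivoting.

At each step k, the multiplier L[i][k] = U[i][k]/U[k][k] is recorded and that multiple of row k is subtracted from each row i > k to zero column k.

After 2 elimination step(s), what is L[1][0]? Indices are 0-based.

Step 1: pivot at (0,0) is 9.
  row1 ← row1 − (12)·row0  ⇒  L[1][0]=12, U row1=(0, 3, 9)
  row2 ← row2 − (12)·row0  ⇒  L[2][0]=12, U row2=(0, 10, 3)
Step 2: pivot at (1,1) is 3.
  row2 ← row2 − (12)·row1  ⇒  L[2][1]=12, U row2=(0, 0, 12)

L[1][0] = 12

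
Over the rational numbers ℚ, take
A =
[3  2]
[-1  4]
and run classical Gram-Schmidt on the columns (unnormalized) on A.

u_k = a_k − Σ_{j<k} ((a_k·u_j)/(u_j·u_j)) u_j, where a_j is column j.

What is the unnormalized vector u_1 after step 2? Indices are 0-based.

u_1 = (7/5, 21/5)

Step 1: u_0 = a_0 = (3, -1).
Step 2: u_1 = a_1 − (1/5)·u_0 = (7/5, 21/5).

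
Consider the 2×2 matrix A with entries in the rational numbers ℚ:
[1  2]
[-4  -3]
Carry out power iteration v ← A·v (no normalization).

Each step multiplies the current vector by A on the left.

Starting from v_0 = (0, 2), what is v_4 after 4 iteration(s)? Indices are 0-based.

v_0 = (0, 2).
v_1 = A·v_0 = (4, -6).
v_2 = A·v_1 = (-8, 2).
v_3 = A·v_2 = (-4, 26).
v_4 = A·v_3 = (48, -62).

v_4 = (48, -62)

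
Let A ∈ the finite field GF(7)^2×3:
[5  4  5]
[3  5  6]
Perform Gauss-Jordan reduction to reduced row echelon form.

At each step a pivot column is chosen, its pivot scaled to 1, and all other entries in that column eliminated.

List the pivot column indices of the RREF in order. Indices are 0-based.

pivot columns: 0, 1

pivot(0,0)=5: scale R0 → (1, 5, 1)
  clear (1,0): R1 −= (3)R0 → (0, 4, 3)
pivot(1,1)=4: scale R1 → (0, 1, 6)
  clear (0,1): R0 −= (5)R1 → (1, 0, 6)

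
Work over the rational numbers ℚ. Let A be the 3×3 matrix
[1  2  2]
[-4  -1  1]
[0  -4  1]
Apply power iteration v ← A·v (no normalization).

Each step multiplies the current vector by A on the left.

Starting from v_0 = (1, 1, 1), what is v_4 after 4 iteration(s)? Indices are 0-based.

v_0 = (1, 1, 1).
v_1 = A·v_0 = (5, -4, -3).
v_2 = A·v_1 = (-9, -19, 13).
v_3 = A·v_2 = (-21, 68, 89).
v_4 = A·v_3 = (293, 105, -183).

v_4 = (293, 105, -183)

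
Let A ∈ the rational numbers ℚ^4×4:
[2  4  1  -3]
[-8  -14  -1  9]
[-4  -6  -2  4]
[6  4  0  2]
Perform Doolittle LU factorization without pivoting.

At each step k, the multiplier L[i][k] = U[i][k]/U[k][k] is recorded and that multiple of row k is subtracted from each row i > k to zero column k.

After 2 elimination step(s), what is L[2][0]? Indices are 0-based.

L[2][0] = -2

Step 1: pivot at (0,0) is 2.
  row1 ← row1 − (-4)·row0  ⇒  L[1][0]=-4, U row1=(0, 2, 3, -3)
  row2 ← row2 − (-2)·row0  ⇒  L[2][0]=-2, U row2=(0, 2, 0, -2)
  row3 ← row3 − (3)·row0  ⇒  L[3][0]=3, U row3=(0, -8, -3, 11)
Step 2: pivot at (1,1) is 2.
  row2 ← row2 − (1)·row1  ⇒  L[2][1]=1, U row2=(0, 0, -3, 1)
  row3 ← row3 − (-4)·row1  ⇒  L[3][1]=-4, U row3=(0, 0, 9, -1)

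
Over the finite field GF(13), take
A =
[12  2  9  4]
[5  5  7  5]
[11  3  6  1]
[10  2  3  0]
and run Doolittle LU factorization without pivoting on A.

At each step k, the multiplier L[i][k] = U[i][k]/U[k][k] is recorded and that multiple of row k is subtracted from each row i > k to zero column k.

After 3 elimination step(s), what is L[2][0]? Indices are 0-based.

L[2][0] = 2

[col 0] pivot 12
  R1 -= 8*R0 → (0, 2, 0, 12)  (L[1][0] := 8)
  R2 -= 2*R0 → (0, 12, 1, 6)  (L[2][0] := 2)
  R3 -= 3*R0 → (0, 9, 2, 1)  (L[3][0] := 3)
[col 1] pivot 2
  R2 -= 6*R1 → (0, 0, 1, 12)  (L[2][1] := 6)
  R3 -= 11*R1 → (0, 0, 2, 12)  (L[3][1] := 11)
[col 2] pivot 1
  R3 -= 2*R2 → (0, 0, 0, 1)  (L[3][2] := 2)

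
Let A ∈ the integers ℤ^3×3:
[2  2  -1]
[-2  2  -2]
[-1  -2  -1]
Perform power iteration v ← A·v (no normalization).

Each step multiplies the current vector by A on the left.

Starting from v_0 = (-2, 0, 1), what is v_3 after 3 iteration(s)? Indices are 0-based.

v_3 = (10, 38, -17)

v_0 = (-2, 0, 1).
v_1 = A·v_0 = (-5, 2, 1).
v_2 = A·v_1 = (-7, 12, 0).
v_3 = A·v_2 = (10, 38, -17).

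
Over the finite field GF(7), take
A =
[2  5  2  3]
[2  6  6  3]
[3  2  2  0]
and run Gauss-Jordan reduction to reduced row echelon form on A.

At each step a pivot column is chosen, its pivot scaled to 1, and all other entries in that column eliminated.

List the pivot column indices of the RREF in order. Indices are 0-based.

pivot(0,0)=2: scale R0 → (1, 6, 1, 5)
  clear (1,0): R1 −= (2)R0 → (0, 1, 4, 0)
  clear (2,0): R2 −= (3)R0 → (0, 5, 6, 6)
pivot(1,1)=1: scale R1 → (0, 1, 4, 0)
  clear (0,1): R0 −= (6)R1 → (1, 0, 5, 5)
  clear (2,1): R2 −= (5)R1 → (0, 0, 0, 6)
col 2: no nonzero at/below row 2; advance.
pivot(2,3)=6: scale R2 → (0, 0, 0, 1)
  clear (0,3): R0 −= (5)R2 → (1, 0, 5, 0)

pivot columns: 0, 1, 3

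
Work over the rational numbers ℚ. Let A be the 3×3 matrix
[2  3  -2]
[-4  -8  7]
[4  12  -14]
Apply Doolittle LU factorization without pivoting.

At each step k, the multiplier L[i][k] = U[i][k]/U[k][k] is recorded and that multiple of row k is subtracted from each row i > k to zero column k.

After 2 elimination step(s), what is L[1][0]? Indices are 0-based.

L[1][0] = -2

[col 0] pivot 2
  R1 -= -2*R0 → (0, -2, 3)  (L[1][0] := -2)
  R2 -= 2*R0 → (0, 6, -10)  (L[2][0] := 2)
[col 1] pivot -2
  R2 -= -3*R1 → (0, 0, -1)  (L[2][1] := -3)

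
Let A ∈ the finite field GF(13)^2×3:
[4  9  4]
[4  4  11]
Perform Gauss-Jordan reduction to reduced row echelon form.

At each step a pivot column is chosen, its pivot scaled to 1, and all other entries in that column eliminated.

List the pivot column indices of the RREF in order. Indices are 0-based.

step 1: normalize row 0 (÷4) = (1, 12, 1)
  row 1: subtract 4×row0 = (0, 8, 7)
step 2: normalize row 1 (÷8) = (0, 1, 9)
  row 0: subtract 12×row1 = (1, 0, 10)

pivot columns: 0, 1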